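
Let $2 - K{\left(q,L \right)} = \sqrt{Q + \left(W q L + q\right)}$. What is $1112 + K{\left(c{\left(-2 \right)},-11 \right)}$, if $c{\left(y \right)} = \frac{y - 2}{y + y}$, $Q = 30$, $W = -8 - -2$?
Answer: $1114 - \sqrt{97} \approx 1104.2$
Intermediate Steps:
$W = -6$ ($W = -8 + 2 = -6$)
$c{\left(y \right)} = \frac{-2 + y}{2 y}$
$K{\left(q,L \right)} = 2 - \sqrt{30 + q - 6 L q}$ ($K{\left(q,L \right)} = 2 - \sqrt{30 + \left(- 6 q L + q\right)} = 2 - \sqrt{30 - \left(- q + 6 L q\right)} = 2 - \sqrt{30 + q - 6 L q}$)
$1112 + K{\left(c{\left(-2 \right)},-11 \right)} = 1112 + \left(2 - \sqrt{30 + \frac{-2 - 2}{2 \left(-2\right)} - - 66 \frac{-2 - 2}{2 \left(-2\right)}}\right) = 1112 + \left(2 - \sqrt{30 + \frac{1}{2} \left(- \frac{1}{2}\right) \left(-4\right) - - 66 \cdot \frac{1}{2} \left(- \frac{1}{2}\right) \left(-4\right)}\right) = 1112 + \left(2 - \sqrt{30 + 1 - \left(-66\right) 1}\right) = 1112 + \left(2 - \sqrt{30 + 1 + 66}\right) = 1112 + \left(2 - \sqrt{97}\right) = 1114 - \sqrt{97}$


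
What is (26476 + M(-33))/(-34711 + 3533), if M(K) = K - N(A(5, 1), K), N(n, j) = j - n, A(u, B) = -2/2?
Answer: -26475/31178 ≈ -0.84916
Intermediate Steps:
A(u, B) = -1 (A(u, B) = -2*½ = -1)
M(K) = -1 (M(K) = K - (K - 1*(-1)) = K - (K + 1) = K - (1 + K) = K + (-1 - K) = -1)
(26476 + M(-33))/(-34711 + 3533) = (26476 - 1)/(-34711 + 3533) = 26475/(-31178) = 26475*(-1/31178) = -26475/31178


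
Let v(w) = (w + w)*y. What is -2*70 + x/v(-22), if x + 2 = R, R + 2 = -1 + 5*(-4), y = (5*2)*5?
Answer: -12319/88 ≈ -139.99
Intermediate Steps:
y = 50 (y = 10*5 = 50)
R = -23 (R = -2 + (-1 + 5*(-4)) = -2 + (-1 - 20) = -2 - 21 = -23)
x = -25 (x = -2 - 23 = -25)
v(w) = 100*w (v(w) = (w + w)*50 = (2*w)*50 = 100*w)
-2*70 + x/v(-22) = -2*70 - 25/(100*(-22)) = -140 - 25/(-2200) = -140 - 25*(-1/2200) = -140 + 1/88 = -12319/88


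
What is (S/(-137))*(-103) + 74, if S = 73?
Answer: 17657/137 ≈ 128.88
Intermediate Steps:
(S/(-137))*(-103) + 74 = (73/(-137))*(-103) + 74 = (73*(-1/137))*(-103) + 74 = -73/137*(-103) + 74 = 7519/137 + 74 = 17657/137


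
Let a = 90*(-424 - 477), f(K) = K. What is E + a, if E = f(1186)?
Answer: -79904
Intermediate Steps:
E = 1186
a = -81090 (a = 90*(-901) = -81090)
E + a = 1186 - 81090 = -79904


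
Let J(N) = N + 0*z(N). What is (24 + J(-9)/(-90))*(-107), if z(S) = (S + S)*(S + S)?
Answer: -25787/10 ≈ -2578.7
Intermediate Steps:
z(S) = 4*S² (z(S) = (2*S)*(2*S) = 4*S²)
J(N) = N (J(N) = N + 0*(4*N²) = N + 0 = N)
(24 + J(-9)/(-90))*(-107) = (24 - 9/(-90))*(-107) = (24 - 9*(-1/90))*(-107) = (24 + ⅒)*(-107) = (241/10)*(-107) = -25787/10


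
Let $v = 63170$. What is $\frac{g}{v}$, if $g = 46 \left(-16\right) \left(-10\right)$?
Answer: $\frac{736}{6317} \approx 0.11651$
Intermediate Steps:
$g = 7360$ ($g = \left(-736\right) \left(-10\right) = 7360$)
$\frac{g}{v} = \frac{7360}{63170} = 7360 \cdot \frac{1}{63170} = \frac{736}{6317}$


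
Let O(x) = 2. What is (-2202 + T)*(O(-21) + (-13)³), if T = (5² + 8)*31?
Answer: 2587905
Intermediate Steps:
T = 1023 (T = (25 + 8)*31 = 33*31 = 1023)
(-2202 + T)*(O(-21) + (-13)³) = (-2202 + 1023)*(2 + (-13)³) = -1179*(2 - 2197) = -1179*(-2195) = 2587905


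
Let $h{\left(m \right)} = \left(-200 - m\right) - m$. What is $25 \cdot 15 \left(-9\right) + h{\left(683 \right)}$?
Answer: $-4941$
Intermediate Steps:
$h{\left(m \right)} = -200 - 2 m$
$25 \cdot 15 \left(-9\right) + h{\left(683 \right)} = 25 \cdot 15 \left(-9\right) - 1566 = 375 \left(-9\right) - 1566 = -3375 - 1566 = -4941$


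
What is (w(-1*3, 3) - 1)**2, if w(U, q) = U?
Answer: 16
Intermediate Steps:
(w(-1*3, 3) - 1)**2 = (-1*3 - 1)**2 = (-3 - 1)**2 = (-4)**2 = 16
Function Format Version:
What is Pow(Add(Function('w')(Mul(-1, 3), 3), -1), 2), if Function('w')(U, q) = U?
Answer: 16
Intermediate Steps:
Pow(Add(Function('w')(Mul(-1, 3), 3), -1), 2) = Pow(Add(Mul(-1, 3), -1), 2) = Pow(Add(-3, -1), 2) = Pow(-4, 2) = 16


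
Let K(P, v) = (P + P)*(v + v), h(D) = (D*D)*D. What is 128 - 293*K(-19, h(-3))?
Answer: -601108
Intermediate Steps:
h(D) = D**3 (h(D) = D**2*D = D**3)
K(P, v) = 4*P*v (K(P, v) = (2*P)*(2*v) = 4*P*v)
128 - 293*K(-19, h(-3)) = 128 - 1172*(-19)*(-3)**3 = 128 - 1172*(-19)*(-27) = 128 - 293*2052 = 128 - 601236 = -601108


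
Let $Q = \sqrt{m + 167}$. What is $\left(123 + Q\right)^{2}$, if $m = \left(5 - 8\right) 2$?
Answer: $\left(123 + \sqrt{161}\right)^{2} \approx 18411.0$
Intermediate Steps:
$m = -6$ ($m = \left(-3\right) 2 = -6$)
$Q = \sqrt{161}$ ($Q = \sqrt{-6 + 167} = \sqrt{161} \approx 12.689$)
$\left(123 + Q\right)^{2} = \left(123 + \sqrt{161}\right)^{2}$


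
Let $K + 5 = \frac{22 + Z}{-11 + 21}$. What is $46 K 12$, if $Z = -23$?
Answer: $- \frac{14076}{5} \approx -2815.2$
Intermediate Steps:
$K = - \frac{51}{10}$ ($K = -5 + \frac{22 - 23}{-11 + 21} = -5 - \frac{1}{10} = - \frac{51}{10} \approx -5.1$)
$46 K 12 = 46 \left(- \frac{51}{10}\right) 12 = \left(- \frac{1173}{5}\right) 12 = - \frac{14076}{5}$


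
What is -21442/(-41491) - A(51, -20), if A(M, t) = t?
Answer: 851262/41491 ≈ 20.517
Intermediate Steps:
-21442/(-41491) - A(51, -20) = -21442/(-41491) - 1*(-20) = -21442*(-1/41491) + 20 = 21442/41491 + 20 = 851262/41491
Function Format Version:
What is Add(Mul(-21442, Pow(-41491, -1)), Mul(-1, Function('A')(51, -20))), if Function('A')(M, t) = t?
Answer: Rational(851262, 41491) ≈ 20.517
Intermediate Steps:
Add(Mul(-21442, Pow(-41491, -1)), Mul(-1, Function('A')(51, -20))) = Add(Mul(-21442, Pow(-41491, -1)), Mul(-1, -20)) = Add(Mul(-21442, Rational(-1, 41491)), 20) = Add(Rational(21442, 41491), 20) = Rational(851262, 41491)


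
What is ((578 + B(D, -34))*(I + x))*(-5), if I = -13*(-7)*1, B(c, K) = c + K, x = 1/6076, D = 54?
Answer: -826610915/3038 ≈ -2.7209e+5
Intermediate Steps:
x = 1/6076 ≈ 0.00016458
B(c, K) = K + c
I = 91 (I = 91*1 = 91)
((578 + B(D, -34))*(I + x))*(-5) = ((578 + (-34 + 54))*(91 + 1/6076))*(-5) = ((578 + 20)*(552917/6076))*(-5) = (598*(552917/6076))*(-5) = (165322183/3038)*(-5) = -826610915/3038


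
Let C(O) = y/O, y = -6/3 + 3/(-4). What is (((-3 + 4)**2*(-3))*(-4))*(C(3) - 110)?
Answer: -1331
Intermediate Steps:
y = -11/4 (y = -6*1/3 + 3*(-1/4) = -2 - 3/4 = -11/4 ≈ -2.7500)
C(O) = -11/(4*O)
(((-3 + 4)**2*(-3))*(-4))*(C(3) - 110) = (((-3 + 4)**2*(-3))*(-4))*(-11/4/3 - 110) = ((1**2*(-3))*(-4))*(-11/4*1/3 - 110) = ((1*(-3))*(-4))*(-11/12 - 110) = -3*(-4)*(-1331/12) = 12*(-1331/12) = -1331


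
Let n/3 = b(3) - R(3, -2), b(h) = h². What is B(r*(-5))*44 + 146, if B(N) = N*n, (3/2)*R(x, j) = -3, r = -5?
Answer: 36446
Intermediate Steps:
R(x, j) = -2 (R(x, j) = (⅔)*(-3) = -2)
n = 33 (n = 3*(3² - 1*(-2)) = 3*(9 + 2) = 3*11 = 33)
B(N) = 33*N (B(N) = N*33 = 33*N)
B(r*(-5))*44 + 146 = (33*(-5*(-5)))*44 + 146 = (33*25)*44 + 146 = 825*44 + 146 = 36300 + 146 = 36446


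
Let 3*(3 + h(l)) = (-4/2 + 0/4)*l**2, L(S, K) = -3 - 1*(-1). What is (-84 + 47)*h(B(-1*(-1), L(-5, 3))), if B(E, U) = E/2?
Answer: 703/6 ≈ 117.17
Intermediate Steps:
L(S, K) = -2 (L(S, K) = -3 + 1 = -2)
B(E, U) = E/2 (B(E, U) = E*(1/2) = E/2)
h(l) = -3 - 2*l**2/3 (h(l) = -3 + ((-4/2 + 0/4)*l**2)/3 = -3 + ((-4*1/2 + 0*(1/4))*l**2)/3 = -3 + ((-2 + 0)*l**2)/3 = -3 + (-2*l**2)/3 = -3 - 2*l**2/3)
(-84 + 47)*h(B(-1*(-1), L(-5, 3))) = (-84 + 47)*(-3 - 2*((-1*(-1))/2)**2/3) = -37*(-3 - 2*((1/2)*1)**2/3) = -37*(-3 - 2*(1/2)**2/3) = -37*(-3 - 2/3*1/4) = -37*(-3 - 1/6) = -37*(-19/6) = 703/6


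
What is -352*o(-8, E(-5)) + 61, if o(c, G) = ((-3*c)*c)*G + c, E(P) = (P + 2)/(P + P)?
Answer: 115761/5 ≈ 23152.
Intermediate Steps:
E(P) = (2 + P)/(2*P) (E(P) = (2 + P)/((2*P)) = (2 + P)*(1/(2*P)) = (2 + P)/(2*P))
o(c, G) = c - 3*G*c**2 (o(c, G) = (-3*c**2)*G + c = -3*G*c**2 + c = c - 3*G*c**2)
-352*o(-8, E(-5)) + 61 = -(-2816)*(1 - 3*(1/2)*(2 - 5)/(-5)*(-8)) + 61 = -(-2816)*(1 - 3*(1/2)*(-1/5)*(-3)*(-8)) + 61 = -(-2816)*(1 - 3*3/10*(-8)) + 61 = -(-2816)*(1 + 36/5) + 61 = -(-2816)*41/5 + 61 = -352*(-328/5) + 61 = 115456/5 + 61 = 115761/5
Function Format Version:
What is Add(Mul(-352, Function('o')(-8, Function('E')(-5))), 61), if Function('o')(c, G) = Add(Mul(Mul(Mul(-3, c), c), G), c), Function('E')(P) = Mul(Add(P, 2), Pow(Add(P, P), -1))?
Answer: Rational(115761, 5) ≈ 23152.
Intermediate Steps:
Function('E')(P) = Mul(Rational(1, 2), Pow(P, -1), Add(2, P)) (Function('E')(P) = Mul(Add(2, P), Pow(Mul(2, P), -1)) = Mul(Add(2, P), Mul(Rational(1, 2), Pow(P, -1))) = Mul(Rational(1, 2), Pow(P, -1), Add(2, P)))
Function('o')(c, G) = Add(c, Mul(-3, G, Pow(c, 2))) (Function('o')(c, G) = Add(Mul(Mul(-3, Pow(c, 2)), G), c) = Add(Mul(-3, G, Pow(c, 2)), c) = Add(c, Mul(-3, G, Pow(c, 2))))
Add(Mul(-352, Function('o')(-8, Function('E')(-5))), 61) = Add(Mul(-352, Mul(-8, Add(1, Mul(-3, Mul(Rational(1, 2), Pow(-5, -1), Add(2, -5)), -8)))), 61) = Add(Mul(-352, Mul(-8, Add(1, Mul(-3, Mul(Rational(1, 2), Rational(-1, 5), -3), -8)))), 61) = Add(Mul(-352, Mul(-8, Add(1, Mul(-3, Rational(3, 10), -8)))), 61) = Add(Mul(-352, Mul(-8, Add(1, Rational(36, 5)))), 61) = Add(Mul(-352, Mul(-8, Rational(41, 5))), 61) = Add(Mul(-352, Rational(-328, 5)), 61) = Add(Rational(115456, 5), 61) = Rational(115761, 5)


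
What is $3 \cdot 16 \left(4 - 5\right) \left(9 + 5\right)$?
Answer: $-672$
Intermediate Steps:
$3 \cdot 16 \left(4 - 5\right) \left(9 + 5\right) = 48 \left(\left(-1\right) 14\right) = 48 \left(-14\right) = -672$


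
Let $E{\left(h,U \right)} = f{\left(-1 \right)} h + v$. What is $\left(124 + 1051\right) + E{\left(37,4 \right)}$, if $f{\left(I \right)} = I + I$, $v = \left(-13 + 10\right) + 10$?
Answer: $1108$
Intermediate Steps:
$v = 7$ ($v = -3 + 10 = 7$)
$f{\left(I \right)} = 2 I$
$E{\left(h,U \right)} = 7 - 2 h$ ($E{\left(h,U \right)} = 2 \left(-1\right) h + 7 = - 2 h + 7 = 7 - 2 h$)
$\left(124 + 1051\right) + E{\left(37,4 \right)} = \left(124 + 1051\right) + \left(7 - 74\right) = 1175 + \left(7 - 74\right) = 1175 - 67 = 1108$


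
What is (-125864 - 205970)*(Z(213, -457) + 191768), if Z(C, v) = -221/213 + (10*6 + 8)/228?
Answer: -257530428898736/4047 ≈ -6.3635e+10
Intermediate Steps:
Z(C, v) = -2992/4047 (Z(C, v) = -221*1/213 + (60 + 8)*(1/228) = -221/213 + 68*(1/228) = -221/213 + 17/57 = -2992/4047)
(-125864 - 205970)*(Z(213, -457) + 191768) = (-125864 - 205970)*(-2992/4047 + 191768) = -331834*776082104/4047 = -257530428898736/4047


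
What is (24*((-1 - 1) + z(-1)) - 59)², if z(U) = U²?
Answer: 6889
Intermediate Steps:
(24*((-1 - 1) + z(-1)) - 59)² = (24*((-1 - 1) + (-1)²) - 59)² = (24*(-2 + 1) - 59)² = (24*(-1) - 59)² = (-24 - 59)² = (-83)² = 6889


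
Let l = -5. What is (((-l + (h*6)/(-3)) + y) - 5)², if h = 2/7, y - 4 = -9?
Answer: 1521/49 ≈ 31.041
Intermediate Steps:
y = -5 (y = 4 - 9 = -5)
h = 2/7 (h = 2*(⅐) = 2/7 ≈ 0.28571)
(((-l + (h*6)/(-3)) + y) - 5)² = (((-1*(-5) + ((2/7)*6)/(-3)) - 5) - 5)² = (((5 + (12/7)*(-⅓)) - 5) - 5)² = (((5 - 4/7) - 5) - 5)² = ((31/7 - 5) - 5)² = (-4/7 - 5)² = (-39/7)² = 1521/49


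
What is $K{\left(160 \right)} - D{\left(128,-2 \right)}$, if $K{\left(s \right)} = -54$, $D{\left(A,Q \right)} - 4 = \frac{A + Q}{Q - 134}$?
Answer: $- \frac{3881}{68} \approx -57.074$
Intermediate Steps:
$D{\left(A,Q \right)} = 4 + \frac{A + Q}{-134 + Q}$ ($D{\left(A,Q \right)} = 4 + \frac{A + Q}{Q - 134} = 4 + \frac{A + Q}{-134 + Q}$)
$K{\left(160 \right)} - D{\left(128,-2 \right)} = -54 - \frac{-536 + 128 + 5 \left(-2\right)}{-134 - 2} = -54 - \frac{-536 + 128 - 10}{-136} = -54 - \left(- \frac{1}{136}\right) \left(-418\right) = -54 - \frac{209}{68} = - \frac{3881}{68}$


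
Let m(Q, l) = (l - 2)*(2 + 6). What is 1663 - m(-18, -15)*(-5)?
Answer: 983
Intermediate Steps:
m(Q, l) = -16 + 8*l (m(Q, l) = (-2 + l)*8 = -16 + 8*l)
1663 - m(-18, -15)*(-5) = 1663 - (-16 + 8*(-15))*(-5) = 1663 - (-16 - 120)*(-5) = 1663 - (-136)*(-5) = 1663 - 1*680 = 1663 - 680 = 983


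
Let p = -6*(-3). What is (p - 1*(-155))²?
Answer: 29929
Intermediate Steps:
p = 18
(p - 1*(-155))² = (18 - 1*(-155))² = (18 + 155)² = 173² = 29929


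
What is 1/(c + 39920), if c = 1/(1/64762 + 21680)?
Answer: 1404040161/56049283291882 ≈ 2.5050e-5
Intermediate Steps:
c = 64762/1404040161 (c = 1/(1/64762 + 21680) = 1/(1404040161/64762) = 64762/1404040161 ≈ 4.6125e-5)
1/(c + 39920) = 1/(64762/1404040161 + 39920) = 1/(56049283291882/1404040161) = 1404040161/56049283291882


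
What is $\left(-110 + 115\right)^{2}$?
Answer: $25$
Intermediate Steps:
$\left(-110 + 115\right)^{2} = 5^{2} = 25$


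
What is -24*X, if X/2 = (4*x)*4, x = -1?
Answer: 768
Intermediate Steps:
X = -32 (X = 2*((4*(-1))*4) = 2*(-4*4) = 2*(-16) = -32)
-24*X = -24*(-32) = 768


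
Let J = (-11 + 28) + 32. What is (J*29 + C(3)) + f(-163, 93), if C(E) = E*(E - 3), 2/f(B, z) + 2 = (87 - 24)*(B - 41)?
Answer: 9132766/6427 ≈ 1421.0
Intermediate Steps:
f(B, z) = 2/(-2585 + 63*B) (f(B, z) = 2/(-2 + (87 - 24)*(B - 41)) = 2/(-2 + 63*(-41 + B)) = 2/(-2 + (-2583 + 63*B)) = 2/(-2585 + 63*B))
J = 49 (J = 17 + 32 = 49)
C(E) = E*(-3 + E)
(J*29 + C(3)) + f(-163, 93) = (49*29 + 3*(-3 + 3)) + 2/(-2585 + 63*(-163)) = (1421 + 3*0) + 2/(-2585 - 10269) = (1421 + 0) + 2/(-12854) = 1421 + 2*(-1/12854) = 1421 - 1/6427 = 9132766/6427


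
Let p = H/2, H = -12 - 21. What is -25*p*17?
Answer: 14025/2 ≈ 7012.5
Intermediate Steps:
H = -33
p = -33/2 ≈ -16.500
-25*p*17 = -25*(-33/2)*17 = (825/2)*17 = 14025/2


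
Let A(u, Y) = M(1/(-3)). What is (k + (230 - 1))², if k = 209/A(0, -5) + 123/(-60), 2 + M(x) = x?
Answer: 369908289/19600 ≈ 18873.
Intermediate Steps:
M(x) = -2 + x
A(u, Y) = -7/3 (A(u, Y) = -2 + 1/(-3) = -2 - ⅓ = -7/3)
k = -12827/140 (k = 209/(-7/3) + 123/(-60) = 209*(-3/7) + 123*(-1/60) = -627/7 - 41/20 = -12827/140 ≈ -91.621)
(k + (230 - 1))² = (-12827/140 + (230 - 1))² = (-12827/140 + 229)² = (19233/140)² = 369908289/19600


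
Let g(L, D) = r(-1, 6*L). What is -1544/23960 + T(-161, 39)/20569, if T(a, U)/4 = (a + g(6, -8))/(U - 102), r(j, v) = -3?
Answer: -248133751/3881061765 ≈ -0.063934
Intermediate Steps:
g(L, D) = -3
T(a, U) = 4*(-3 + a)/(-102 + U) (T(a, U) = 4*((a - 3)/(U - 102)) = 4*((-3 + a)/(-102 + U)) = 4*(-3 + a)/(-102 + U))
-1544/23960 + T(-161, 39)/20569 = -1544/23960 + (4*(-3 - 161)/(-102 + 39))/20569 = -1544*1/23960 + (4*(-164)/(-63))*(1/20569) = -193/2995 + (4*(-1/63)*(-164))*(1/20569) = -193/2995 + (656/63)*(1/20569) = -193/2995 + 656/1295847 = -248133751/3881061765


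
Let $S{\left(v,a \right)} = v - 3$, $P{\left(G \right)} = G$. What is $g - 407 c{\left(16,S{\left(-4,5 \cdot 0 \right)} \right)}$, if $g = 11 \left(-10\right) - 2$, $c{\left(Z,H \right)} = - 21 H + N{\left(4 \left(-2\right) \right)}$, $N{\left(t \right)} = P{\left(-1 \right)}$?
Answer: $-59534$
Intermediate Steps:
$S{\left(v,a \right)} = -3 + v$
$N{\left(t \right)} = -1$
$c{\left(Z,H \right)} = -1 - 21 H$ ($c{\left(Z,H \right)} = - 21 H - 1 = -1 - 21 H$)
$g = -112$ ($g = -110 - 2 = -112$)
$g - 407 c{\left(16,S{\left(-4,5 \cdot 0 \right)} \right)} = -112 - 407 \left(-1 - 21 \left(-3 - 4\right)\right) = -112 - 407 \left(-1 - -147\right) = -112 - 407 \left(-1 + 147\right) = -112 - 59422 = -59534$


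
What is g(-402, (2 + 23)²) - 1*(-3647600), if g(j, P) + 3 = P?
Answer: 3648222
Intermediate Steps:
g(j, P) = -3 + P
g(-402, (2 + 23)²) - 1*(-3647600) = (-3 + (2 + 23)²) - 1*(-3647600) = (-3 + 25²) + 3647600 = (-3 + 625) + 3647600 = 622 + 3647600 = 3648222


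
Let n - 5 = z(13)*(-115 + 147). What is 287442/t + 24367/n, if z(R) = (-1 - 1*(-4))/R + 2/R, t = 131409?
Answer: 1544119807/1095075 ≈ 1410.1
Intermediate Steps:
z(R) = 5/R (z(R) = (-1 + 4)/R + 2/R = 3/R + 2/R = 5/R)
n = 225/13 (n = 5 + (5/13)*(-115 + 147) = 5 + (5*(1/13))*32 = 5 + (5/13)*32 = 5 + 160/13 = 225/13 ≈ 17.308)
287442/t + 24367/n = 287442/131409 + 24367/(225/13) = 287442*(1/131409) + 24367*(13/225) = 10646/4867 + 316771/225 = 1544119807/1095075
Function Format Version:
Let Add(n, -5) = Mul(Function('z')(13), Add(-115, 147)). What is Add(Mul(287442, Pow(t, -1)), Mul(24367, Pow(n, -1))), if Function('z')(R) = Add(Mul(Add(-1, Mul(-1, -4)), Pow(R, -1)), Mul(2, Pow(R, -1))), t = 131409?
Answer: Rational(1544119807, 1095075) ≈ 1410.1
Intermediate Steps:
Function('z')(R) = Mul(5, Pow(R, -1)) (Function('z')(R) = Add(Mul(Add(-1, 4), Pow(R, -1)), Mul(2, Pow(R, -1))) = Add(Mul(3, Pow(R, -1)), Mul(2, Pow(R, -1))) = Mul(5, Pow(R, -1)))
n = Rational(225, 13) (n = Add(5, Mul(Mul(5, Pow(13, -1)), Add(-115, 147))) = Add(5, Mul(Mul(5, Rational(1, 13)), 32)) = Add(5, Mul(Rational(5, 13), 32)) = Add(5, Rational(160, 13)) = Rational(225, 13) ≈ 17.308)
Add(Mul(287442, Pow(t, -1)), Mul(24367, Pow(n, -1))) = Add(Mul(287442, Pow(131409, -1)), Mul(24367, Pow(Rational(225, 13), -1))) = Add(Mul(287442, Rational(1, 131409)), Mul(24367, Rational(13, 225))) = Add(Rational(10646, 4867), Rational(316771, 225)) = Rational(1544119807, 1095075)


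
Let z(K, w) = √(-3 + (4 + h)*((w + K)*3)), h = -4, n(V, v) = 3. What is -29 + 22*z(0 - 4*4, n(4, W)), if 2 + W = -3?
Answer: -29 + 22*I*√3 ≈ -29.0 + 38.105*I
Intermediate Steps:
W = -5 (W = -2 - 3 = -5)
z(K, w) = I*√3 (z(K, w) = √(-3 + (4 - 4)*((w + K)*3)) = √(-3 + 0*((K + w)*3)) = √(-3 + 0*(3*K + 3*w)) = √(-3 + 0) = √(-3) = I*√3)
-29 + 22*z(0 - 4*4, n(4, W)) = -29 + 22*(I*√3) = -29 + 22*I*√3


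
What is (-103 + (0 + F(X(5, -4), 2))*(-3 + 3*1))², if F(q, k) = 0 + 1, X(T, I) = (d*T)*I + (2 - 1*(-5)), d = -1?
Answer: 10609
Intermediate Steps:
X(T, I) = 7 - I*T (X(T, I) = (-T)*I + (2 - 1*(-5)) = -I*T + (2 + 5) = -I*T + 7 = 7 - I*T)
F(q, k) = 1
(-103 + (0 + F(X(5, -4), 2))*(-3 + 3*1))² = (-103 + (0 + 1)*(-3 + 3*1))² = (-103 + 1*(-3 + 3))² = (-103 + 1*0)² = (-103 + 0)² = (-103)² = 10609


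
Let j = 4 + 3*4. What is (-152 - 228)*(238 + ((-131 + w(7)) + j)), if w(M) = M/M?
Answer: -47120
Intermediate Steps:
j = 16 (j = 4 + 12 = 16)
w(M) = 1
(-152 - 228)*(238 + ((-131 + w(7)) + j)) = (-152 - 228)*(238 + ((-131 + 1) + 16)) = -380*(238 + (-130 + 16)) = -380*(238 - 114) = -380*124 = -47120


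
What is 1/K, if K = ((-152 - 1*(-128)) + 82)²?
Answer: 1/3364 ≈ 0.00029727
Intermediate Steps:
K = 3364 (K = ((-152 + 128) + 82)² = (-24 + 82)² = 58² = 3364)
1/K = 1/3364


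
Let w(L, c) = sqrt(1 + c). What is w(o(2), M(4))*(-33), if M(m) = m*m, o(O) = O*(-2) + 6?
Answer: -33*sqrt(17) ≈ -136.06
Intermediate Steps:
o(O) = 6 - 2*O (o(O) = -2*O + 6 = 6 - 2*O)
M(m) = m**2
w(o(2), M(4))*(-33) = sqrt(1 + 4**2)*(-33) = sqrt(1 + 16)*(-33) = sqrt(17)*(-33) = -33*sqrt(17)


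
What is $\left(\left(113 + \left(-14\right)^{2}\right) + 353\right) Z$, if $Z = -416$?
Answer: $-275392$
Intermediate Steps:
$\left(\left(113 + \left(-14\right)^{2}\right) + 353\right) Z = \left(\left(113 + \left(-14\right)^{2}\right) + 353\right) \left(-416\right) = \left(\left(113 + 196\right) + 353\right) \left(-416\right) = \left(309 + 353\right) \left(-416\right) = 662 \left(-416\right) = -275392$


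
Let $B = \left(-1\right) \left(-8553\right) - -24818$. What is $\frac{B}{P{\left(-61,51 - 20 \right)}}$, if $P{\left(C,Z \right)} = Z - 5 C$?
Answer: $\frac{33371}{336} \approx 99.318$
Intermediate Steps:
$B = 33371$ ($B = 8553 + 24818 = 33371$)
$\frac{B}{P{\left(-61,51 - 20 \right)}} = \frac{33371}{\left(51 - 20\right) - -305} = \frac{33371}{31 + 305} = \frac{33371}{336}$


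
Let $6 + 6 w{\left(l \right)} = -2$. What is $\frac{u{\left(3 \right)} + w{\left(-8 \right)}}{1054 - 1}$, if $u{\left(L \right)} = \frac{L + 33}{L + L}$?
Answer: $\frac{14}{3159} \approx 0.0044318$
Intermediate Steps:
$u{\left(L \right)} = \frac{33 + L}{2 L}$
$w{\left(l \right)} = - \frac{4}{3}$ ($w{\left(l \right)} = -1 + \frac{1}{6} \left(-2\right) = -1 - \frac{1}{3} = - \frac{4}{3}$)
$\frac{u{\left(3 \right)} + w{\left(-8 \right)}}{1054 - 1} = \frac{\frac{33 + 3}{2 \cdot 3} - \frac{4}{3}}{1054 - 1} = \frac{\frac{1}{2} \cdot \frac{1}{3} \cdot 36 - \frac{4}{3}}{1053} = \left(6 - \frac{4}{3}\right) \frac{1}{1053} = \frac{14}{3} \cdot \frac{1}{1053} = \frac{14}{3159}$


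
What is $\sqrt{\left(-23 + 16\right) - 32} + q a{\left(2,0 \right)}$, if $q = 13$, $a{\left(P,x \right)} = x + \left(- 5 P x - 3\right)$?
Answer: $-39 + i \sqrt{39} \approx -39.0 + 6.245 i$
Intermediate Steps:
$a{\left(P,x \right)} = -3 + x - 5 P x$ ($a{\left(P,x \right)} = x - \left(3 + 5 P x\right) = -3 + x - 5 P x$)
$\sqrt{\left(-23 + 16\right) - 32} + q a{\left(2,0 \right)} = \sqrt{\left(-23 + 16\right) - 32} + 13 \left(-3 + 0 - 10 \cdot 0\right) = \sqrt{-7 - 32} + 13 \left(-3 + 0 + 0\right) = \sqrt{-39} + 13 \left(-3\right) = i \sqrt{39} - 39 = -39 + i \sqrt{39}$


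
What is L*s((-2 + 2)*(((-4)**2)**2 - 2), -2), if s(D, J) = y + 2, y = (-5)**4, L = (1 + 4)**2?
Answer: 15675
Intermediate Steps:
L = 25 (L = 5**2 = 25)
y = 625
s(D, J) = 627 (s(D, J) = 625 + 2 = 627)
L*s((-2 + 2)*(((-4)**2)**2 - 2), -2) = 25*627 = 15675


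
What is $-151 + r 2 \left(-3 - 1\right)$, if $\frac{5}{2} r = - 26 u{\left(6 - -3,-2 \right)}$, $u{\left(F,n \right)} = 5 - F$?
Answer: $- \frac{2419}{5} \approx -483.8$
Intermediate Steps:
$r = \frac{208}{5}$ ($r = \frac{2 \left(- 26 \left(5 - \left(6 - -3\right)\right)\right)}{5} = \frac{2 \left(- 26 \left(5 - \left(6 + 3\right)\right)\right)}{5} = \frac{2 \left(- 26 \left(5 - 9\right)\right)}{5} = \frac{2 \left(\left(-26\right) \left(-4\right)\right)}{5} = \frac{2}{5} \cdot 104 = \frac{208}{5} \approx 41.6$)
$-151 + r 2 \left(-3 - 1\right) = -151 + \frac{208 \cdot 2 \left(-3 - 1\right)}{5} = -151 + \frac{208 \cdot 2 \left(-4\right)}{5} = -151 + \frac{208}{5} \left(-8\right) = -151 - \frac{1664}{5} = - \frac{2419}{5}$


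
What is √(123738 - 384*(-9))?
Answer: √127194 ≈ 356.64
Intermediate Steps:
√(123738 - 384*(-9)) = √(123738 + 3456) = √127194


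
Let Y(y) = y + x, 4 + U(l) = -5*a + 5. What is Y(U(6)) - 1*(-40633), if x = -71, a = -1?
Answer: 40568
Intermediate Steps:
U(l) = 6 (U(l) = -4 + (-5*(-1) + 5) = -4 + (5 + 5) = -4 + 10 = 6)
Y(y) = -71 + y (Y(y) = y - 71 = -71 + y)
Y(U(6)) - 1*(-40633) = (-71 + 6) - 1*(-40633) = -65 + 40633 = 40568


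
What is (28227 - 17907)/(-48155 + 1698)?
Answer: -10320/46457 ≈ -0.22214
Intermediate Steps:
(28227 - 17907)/(-48155 + 1698) = 10320/(-46457) = 10320*(-1/46457) = -10320/46457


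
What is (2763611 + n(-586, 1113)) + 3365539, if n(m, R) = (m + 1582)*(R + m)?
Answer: 6654042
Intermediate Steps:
n(m, R) = (1582 + m)*(R + m)
(2763611 + n(-586, 1113)) + 3365539 = (2763611 + ((-586)**2 + 1582*1113 + 1582*(-586) + 1113*(-586))) + 3365539 = (2763611 + (343396 + 1760766 - 927052 - 652218)) + 3365539 = (2763611 + 524892) + 3365539 = 3288503 + 3365539 = 6654042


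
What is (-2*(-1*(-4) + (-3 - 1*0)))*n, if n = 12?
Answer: -24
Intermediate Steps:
(-2*(-1*(-4) + (-3 - 1*0)))*n = -2*(-1*(-4) + (-3 - 1*0))*12 = -2*(4 + (-3 + 0))*12 = -2*(4 - 3)*12 = -2*1*12 = -2*12 = -24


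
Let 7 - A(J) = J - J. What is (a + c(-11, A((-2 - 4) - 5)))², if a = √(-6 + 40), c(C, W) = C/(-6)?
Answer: 1345/36 + 11*√34/3 ≈ 58.741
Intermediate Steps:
A(J) = 7 (A(J) = 7 - (J - J) = 7 - 1*0 = 7 + 0 = 7)
c(C, W) = -C/6 (c(C, W) = C*(-⅙) = -C/6)
a = √34 ≈ 5.8309
(a + c(-11, A((-2 - 4) - 5)))² = (√34 - ⅙*(-11))² = (√34 + 11/6)² = (11/6 + √34)²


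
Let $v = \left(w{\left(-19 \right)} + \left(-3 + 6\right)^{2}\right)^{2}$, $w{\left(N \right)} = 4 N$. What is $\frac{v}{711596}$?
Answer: $\frac{4489}{711596} \approx 0.0063084$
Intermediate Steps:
$v = 4489$ ($v = \left(4 \left(-19\right) + \left(-3 + 6\right)^{2}\right)^{2} = \left(-76 + 3^{2}\right)^{2} = \left(-76 + 9\right)^{2} = \left(-67\right)^{2} = 4489$)
$\frac{v}{711596} = \frac{4489}{711596}$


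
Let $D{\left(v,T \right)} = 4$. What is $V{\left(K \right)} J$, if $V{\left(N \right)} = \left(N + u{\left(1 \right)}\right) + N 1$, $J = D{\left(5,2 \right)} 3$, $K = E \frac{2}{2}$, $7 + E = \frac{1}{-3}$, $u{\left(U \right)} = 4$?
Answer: $-128$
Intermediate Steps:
$E = - \frac{22}{3}$ ($E = -7 + \frac{1}{-3} = -7 - \frac{1}{3} = - \frac{22}{3} \approx -7.3333$)
$K = - \frac{22}{3}$ ($K = - \frac{22 \cdot \frac{2}{2}}{3} = - \frac{22 \cdot 2 \cdot \frac{1}{2}}{3} = \left(- \frac{22}{3}\right) 1 = - \frac{22}{3} \approx -7.3333$)
$J = 12$ ($J = 4 \cdot 3 = 12$)
$V{\left(N \right)} = 4 + 2 N$ ($V{\left(N \right)} = \left(N + 4\right) + N 1 = \left(4 + N\right) + N = 4 + 2 N$)
$V{\left(K \right)} J = \left(4 + 2 \left(- \frac{22}{3}\right)\right) 12 = \left(4 - \frac{44}{3}\right) 12 = \left(- \frac{32}{3}\right) 12 = -128$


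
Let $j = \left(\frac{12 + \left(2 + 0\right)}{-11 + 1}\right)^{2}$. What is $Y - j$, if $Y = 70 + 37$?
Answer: $\frac{2626}{25} \approx 105.04$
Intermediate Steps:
$Y = 107$
$j = \frac{49}{25}$ ($j = \left(\frac{12 + 2}{-10}\right)^{2} = \left(14 \left(- \frac{1}{10}\right)\right)^{2} = \left(- \frac{7}{5}\right)^{2} = \frac{49}{25} \approx 1.96$)
$Y - j = 107 - \frac{49}{25} = \frac{2626}{25}$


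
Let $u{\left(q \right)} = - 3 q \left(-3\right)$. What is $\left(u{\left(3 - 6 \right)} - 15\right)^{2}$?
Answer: $1764$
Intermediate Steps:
$u{\left(q \right)} = 9 q$
$\left(u{\left(3 - 6 \right)} - 15\right)^{2} = \left(9 \left(3 - 6\right) - 15\right)^{2} = \left(9 \left(-3\right) - 15\right)^{2} = \left(-27 - 15\right)^{2} = \left(-42\right)^{2} = 1764$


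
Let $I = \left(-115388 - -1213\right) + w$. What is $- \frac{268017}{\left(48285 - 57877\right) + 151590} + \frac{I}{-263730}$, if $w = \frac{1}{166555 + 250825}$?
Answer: $- \frac{11367657702365399}{7815259469772600} \approx -1.4545$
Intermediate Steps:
$w = \frac{1}{417380} \approx 2.3959 \cdot 10^{-6}$
$I = - \frac{47654361499}{417380}$ ($I = \left(-115388 - -1213\right) + \frac{1}{417380} = \left(-115388 + 1213\right) + \frac{1}{417380} = -114175 + \frac{1}{417380} = - \frac{47654361499}{417380} \approx -1.1418 \cdot 10^{5}$)
$- \frac{268017}{\left(48285 - 57877\right) + 151590} + \frac{I}{-263730} = - \frac{268017}{\left(48285 - 57877\right) + 151590} - \frac{47654361499}{417380 \left(-263730\right)} = - \frac{268017}{-9592 + 151590} - - \frac{47654361499}{110075627400} = - \frac{268017}{141998} + \frac{47654361499}{110075627400} = - \frac{11367657702365399}{7815259469772600}$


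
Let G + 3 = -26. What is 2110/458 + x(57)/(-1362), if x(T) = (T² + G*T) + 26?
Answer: 532736/155949 ≈ 3.4161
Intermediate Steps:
G = -29 (G = -3 - 26 = -29)
x(T) = 26 + T² - 29*T (x(T) = (T² - 29*T) + 26 = 26 + T² - 29*T)
2110/458 + x(57)/(-1362) = 2110/458 + (26 + 57² - 29*57)/(-1362) = 2110*(1/458) + (26 + 3249 - 1653)*(-1/1362) = 1055/229 + 1622*(-1/1362) = 1055/229 - 811/681 = 532736/155949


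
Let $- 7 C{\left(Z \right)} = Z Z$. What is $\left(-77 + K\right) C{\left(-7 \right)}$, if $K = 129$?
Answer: $-364$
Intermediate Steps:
$C{\left(Z \right)} = - \frac{Z^{2}}{7}$ ($C{\left(Z \right)} = - \frac{Z Z}{7} = - \frac{Z^{2}}{7}$)
$\left(-77 + K\right) C{\left(-7 \right)} = \left(-77 + 129\right) \left(- \frac{\left(-7\right)^{2}}{7}\right) = 52 \left(\left(- \frac{1}{7}\right) 49\right) = 52 \left(-7\right) = -364$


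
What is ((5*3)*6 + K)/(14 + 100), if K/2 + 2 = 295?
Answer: 338/57 ≈ 5.9298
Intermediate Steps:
K = 586 (K = -4 + 2*295 = -4 + 590 = 586)
((5*3)*6 + K)/(14 + 100) = ((5*3)*6 + 586)/(14 + 100) = (15*6 + 586)/114 = (90 + 586)*(1/114) = 676*(1/114) = 338/57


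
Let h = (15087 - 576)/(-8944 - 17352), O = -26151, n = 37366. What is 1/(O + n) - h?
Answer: 162767161/294909640 ≈ 0.55192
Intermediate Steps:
h = -14511/26296 (h = 14511/(-26296) = 14511*(-1/26296) = -14511/26296 ≈ -0.55183)
1/(O + n) - h = 1/(-26151 + 37366) - 1*(-14511/26296) = 1/11215 + 14511/26296 = 162767161/294909640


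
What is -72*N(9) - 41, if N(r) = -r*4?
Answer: 2551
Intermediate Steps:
N(r) = -4*r
-72*N(9) - 41 = -(-288)*9 - 41 = -72*(-36) - 41 = 2592 - 41 = 2551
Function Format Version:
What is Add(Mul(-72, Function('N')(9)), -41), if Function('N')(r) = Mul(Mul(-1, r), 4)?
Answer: 2551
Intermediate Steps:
Function('N')(r) = Mul(-4, r)
Add(Mul(-72, Function('N')(9)), -41) = Add(Mul(-72, Mul(-4, 9)), -41) = Add(Mul(-72, -36), -41) = Add(2592, -41) = 2551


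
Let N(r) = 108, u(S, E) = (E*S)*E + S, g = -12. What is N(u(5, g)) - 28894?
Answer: -28786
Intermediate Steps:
u(S, E) = S + S*E**2 (u(S, E) = S*E**2 + S = S + S*E**2)
N(u(5, g)) - 28894 = 108 - 28894 = -28786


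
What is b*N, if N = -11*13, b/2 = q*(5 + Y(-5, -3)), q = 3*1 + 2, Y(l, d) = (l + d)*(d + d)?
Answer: -75790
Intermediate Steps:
Y(l, d) = 2*d*(d + l) (Y(l, d) = (d + l)*(2*d) = 2*d*(d + l))
q = 5 (q = 3 + 2 = 5)
b = 530 (b = 2*(5*(5 + 2*(-3)*(-3 - 5))) = 2*(5*(5 + 2*(-3)*(-8))) = 2*(5*(5 + 48)) = 2*(5*53) = 2*265 = 530)
N = -143
b*N = 530*(-143) = -75790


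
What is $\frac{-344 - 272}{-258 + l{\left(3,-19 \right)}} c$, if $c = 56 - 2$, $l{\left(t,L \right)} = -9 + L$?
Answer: $\frac{1512}{13} \approx 116.31$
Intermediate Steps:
$c = 54$ ($c = 56 - 2 = 54$)
$\frac{-344 - 272}{-258 + l{\left(3,-19 \right)}} c = \frac{-344 - 272}{-258 - 28} \cdot 54 = - \frac{616}{-258 - 28} \cdot 54 = - \frac{616}{-286} \cdot 54 = \left(-616\right) \left(- \frac{1}{286}\right) 54 = \frac{28}{13} \cdot 54 = \frac{1512}{13}$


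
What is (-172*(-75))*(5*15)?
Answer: 967500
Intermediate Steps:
(-172*(-75))*(5*15) = 12900*75 = 967500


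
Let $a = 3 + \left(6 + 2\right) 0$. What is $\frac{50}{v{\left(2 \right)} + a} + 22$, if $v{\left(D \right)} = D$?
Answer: $32$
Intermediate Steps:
$a = 3$ ($a = 3 + 8 \cdot 0 = 3 + 0 = 3$)
$\frac{50}{v{\left(2 \right)} + a} + 22 = \frac{50}{2 + 3} + 22 = \frac{50}{5} + 22 = 50 \cdot \frac{1}{5} + 22 = 10 + 22 = 32$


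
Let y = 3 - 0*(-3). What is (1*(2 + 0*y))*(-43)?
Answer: -86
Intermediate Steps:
y = 3 (y = 3 - 1*0 = 3 + 0 = 3)
(1*(2 + 0*y))*(-43) = (1*(2 + 0*3))*(-43) = (1*(2 + 0))*(-43) = (1*2)*(-43) = 2*(-43) = -86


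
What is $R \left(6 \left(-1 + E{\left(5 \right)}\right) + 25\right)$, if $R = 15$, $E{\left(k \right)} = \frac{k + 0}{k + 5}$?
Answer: $330$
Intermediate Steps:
$E{\left(k \right)} = \frac{k}{5 + k}$
$R \left(6 \left(-1 + E{\left(5 \right)}\right) + 25\right) = 15 \left(6 \left(-1 + \frac{5}{5 + 5}\right) + 25\right) = 15 \left(6 \left(-1 + \frac{5}{10}\right) + 25\right) = 15 \left(6 \left(-1 + 5 \cdot \frac{1}{10}\right) + 25\right) = 15 \left(6 \left(-1 + \frac{1}{2}\right) + 25\right) = 15 \left(6 \left(- \frac{1}{2}\right) + 25\right) = 15 \left(-3 + 25\right) = 15 \cdot 22 = 330$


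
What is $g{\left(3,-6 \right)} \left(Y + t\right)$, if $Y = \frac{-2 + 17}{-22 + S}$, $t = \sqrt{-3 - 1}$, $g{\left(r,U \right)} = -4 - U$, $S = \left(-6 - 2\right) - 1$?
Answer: $- \frac{30}{31} + 4 i \approx -0.96774 + 4.0 i$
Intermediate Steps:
$S = -9$ ($S = -8 - 1 = -9$)
$t = 2 i$ ($t = \sqrt{-4} = 2 i \approx 2.0 i$)
$Y = - \frac{15}{31}$ ($Y = \frac{-2 + 17}{-22 - 9} = \frac{15}{-31} = 15 \left(- \frac{1}{31}\right) = - \frac{15}{31} \approx -0.48387$)
$g{\left(3,-6 \right)} \left(Y + t\right) = \left(-4 - -6\right) \left(- \frac{15}{31} + 2 i\right) = \left(-4 + 6\right) \left(- \frac{15}{31} + 2 i\right) = 2 \left(- \frac{15}{31} + 2 i\right) = - \frac{30}{31} + 4 i$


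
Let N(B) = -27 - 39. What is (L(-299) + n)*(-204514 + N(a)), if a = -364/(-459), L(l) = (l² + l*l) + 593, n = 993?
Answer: -36903777040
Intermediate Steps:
L(l) = 593 + 2*l² (L(l) = (l² + l²) + 593 = 2*l² + 593 = 593 + 2*l²)
a = 364/459 (a = -364*(-1/459) = 364/459 ≈ 0.79303)
N(B) = -66
(L(-299) + n)*(-204514 + N(a)) = ((593 + 2*(-299)²) + 993)*(-204514 - 66) = ((593 + 2*89401) + 993)*(-204580) = ((593 + 178802) + 993)*(-204580) = (179395 + 993)*(-204580) = 180388*(-204580) = -36903777040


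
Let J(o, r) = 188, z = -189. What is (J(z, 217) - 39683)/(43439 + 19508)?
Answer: -39495/62947 ≈ -0.62743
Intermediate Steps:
(J(z, 217) - 39683)/(43439 + 19508) = (188 - 39683)/(43439 + 19508) = -39495/62947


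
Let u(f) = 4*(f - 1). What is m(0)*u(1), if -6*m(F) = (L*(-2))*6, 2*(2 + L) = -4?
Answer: 0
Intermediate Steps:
L = -4 (L = -2 + (½)*(-4) = -2 - 2 = -4)
u(f) = -4 + 4*f (u(f) = 4*(-1 + f) = -4 + 4*f)
m(F) = -8 (m(F) = -(-4*(-2))*6/6 = -4*6/3 = -⅙*48 = -8)
m(0)*u(1) = -8*(-4 + 4*1) = -8*(-4 + 4) = -8*0 = 0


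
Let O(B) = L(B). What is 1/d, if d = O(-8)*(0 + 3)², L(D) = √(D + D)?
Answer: -I/36 ≈ -0.027778*I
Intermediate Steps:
L(D) = √2*√D (L(D) = √(2*D) = √2*√D)
O(B) = √2*√B
d = 36*I (d = (√2*√(-8))*(0 + 3)² = (√2*(2*I*√2))*3² = (4*I)*9 = 36*I ≈ 36.0*I)
1/d = 1/(36*I) = -I/36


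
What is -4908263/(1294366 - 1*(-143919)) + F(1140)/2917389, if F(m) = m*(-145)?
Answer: -4852353665269/1398678945955 ≈ -3.4692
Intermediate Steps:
F(m) = -145*m
-4908263/(1294366 - 1*(-143919)) + F(1140)/2917389 = -4908263/(1294366 - 1*(-143919)) - 145*1140/2917389 = -4908263/(1294366 + 143919) - 165300*1/2917389 = -4908263/1438285 - 55100/972463 = -4852353665269/1398678945955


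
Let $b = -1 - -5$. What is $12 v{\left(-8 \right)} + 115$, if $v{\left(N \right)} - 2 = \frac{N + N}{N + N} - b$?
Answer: $103$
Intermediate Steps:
$b = 4$ ($b = -1 + 5 = 4$)
$v{\left(N \right)} = -1$ ($v{\left(N \right)} = 2 + \left(\frac{N + N}{N + N} - 4\right) = 2 - \left(4 - \frac{2 N}{2 N}\right) = 2 + \left(2 N \frac{1}{2 N} - 4\right) = 2 + \left(1 - 4\right) = 2 - 3 = -1$)
$12 v{\left(-8 \right)} + 115 = 12 \left(-1\right) + 115 = -12 + 115 = 103$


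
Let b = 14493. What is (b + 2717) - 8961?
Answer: 8249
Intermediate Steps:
(b + 2717) - 8961 = (14493 + 2717) - 8961 = 17210 - 8961 = 8249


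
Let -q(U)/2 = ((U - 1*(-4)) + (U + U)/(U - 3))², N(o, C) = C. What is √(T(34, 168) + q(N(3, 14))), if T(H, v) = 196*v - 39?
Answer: √3877417/11 ≈ 179.01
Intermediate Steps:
T(H, v) = -39 + 196*v
q(U) = -2*(4 + U + 2*U/(-3 + U))² (q(U) = -2*((U - 1*(-4)) + (U + U)/(U - 3))² = -2*((U + 4) + (2*U)/(-3 + U))² = -2*((4 + U) + 2*U/(-3 + U))² = -2*(4 + U + 2*U/(-3 + U))²)
√(T(34, 168) + q(N(3, 14))) = √((-39 + 196*168) - 2*(-12 + 14² + 3*14)²/(-3 + 14)²) = √((-39 + 32928) - 2*(-12 + 196 + 42)²/11²) = √(32889 - 2*1/121*226²) = √(32889 - 2*1/121*51076) = √(32889 - 102152/121) = √(3877417/121) = √3877417/11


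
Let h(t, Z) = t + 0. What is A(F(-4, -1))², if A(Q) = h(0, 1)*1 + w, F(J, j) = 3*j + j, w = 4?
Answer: 16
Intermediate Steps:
h(t, Z) = t
F(J, j) = 4*j
A(Q) = 4 (A(Q) = 0*1 + 4 = 0 + 4 = 4)
A(F(-4, -1))² = 4² = 16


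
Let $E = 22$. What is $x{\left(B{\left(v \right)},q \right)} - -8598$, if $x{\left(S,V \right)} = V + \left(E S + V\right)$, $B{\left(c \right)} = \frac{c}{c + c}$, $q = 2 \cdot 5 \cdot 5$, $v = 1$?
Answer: $8709$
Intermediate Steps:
$q = 50$ ($q = 10 \cdot 5 = 50$)
$B{\left(c \right)} = \frac{1}{2}$ ($B{\left(c \right)} = \frac{c}{2 c} = \frac{1}{2 c} c = \frac{1}{2}$)
$x{\left(S,V \right)} = 2 V + 22 S$ ($x{\left(S,V \right)} = V + \left(22 S + V\right) = V + \left(V + 22 S\right) = 2 V + 22 S$)
$x{\left(B{\left(v \right)},q \right)} - -8598 = \left(2 \cdot 50 + 22 \cdot \frac{1}{2}\right) - -8598 = \left(100 + 11\right) + 8598 = 111 + 8598 = 8709$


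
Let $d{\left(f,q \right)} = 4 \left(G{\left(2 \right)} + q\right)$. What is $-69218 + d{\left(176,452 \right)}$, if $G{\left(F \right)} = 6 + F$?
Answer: $-67378$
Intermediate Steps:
$d{\left(f,q \right)} = 32 + 4 q$ ($d{\left(f,q \right)} = 4 \left(\left(6 + 2\right) + q\right) = 4 \left(8 + q\right) = 32 + 4 q$)
$-69218 + d{\left(176,452 \right)} = -69218 + \left(32 + 4 \cdot 452\right) = -69218 + \left(32 + 1808\right) = -69218 + 1840 = -67378$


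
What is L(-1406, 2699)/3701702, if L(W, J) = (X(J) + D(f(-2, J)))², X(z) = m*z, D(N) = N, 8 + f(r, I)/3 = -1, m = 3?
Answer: 32562450/1850851 ≈ 17.593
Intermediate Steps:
f(r, I) = -27 (f(r, I) = -24 + 3*(-1) = -24 - 3 = -27)
X(z) = 3*z
L(W, J) = (-27 + 3*J)² (L(W, J) = (3*J - 27)² = (-27 + 3*J)²)
L(-1406, 2699)/3701702 = (9*(-9 + 2699)²)/3701702 = (9*2690²)*(1/3701702) = (9*7236100)*(1/3701702) = 65124900*(1/3701702) = 32562450/1850851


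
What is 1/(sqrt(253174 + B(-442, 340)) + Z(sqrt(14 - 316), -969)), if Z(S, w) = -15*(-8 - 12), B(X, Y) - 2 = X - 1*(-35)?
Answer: -300/162769 + 11*sqrt(2089)/162769 ≈ 0.0012457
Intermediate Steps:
B(X, Y) = 37 + X (B(X, Y) = 2 + (X - 1*(-35)) = 2 + (X + 35) = 2 + (35 + X) = 37 + X)
Z(S, w) = 300 (Z(S, w) = -15*(-20) = 300)
1/(sqrt(253174 + B(-442, 340)) + Z(sqrt(14 - 316), -969)) = 1/(sqrt(253174 + (37 - 442)) + 300) = 1/(sqrt(253174 - 405) + 300) = 1/(sqrt(252769) + 300) = 1/(11*sqrt(2089) + 300) = 1/(300 + 11*sqrt(2089))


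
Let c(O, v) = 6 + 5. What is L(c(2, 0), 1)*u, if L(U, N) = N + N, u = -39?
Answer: -78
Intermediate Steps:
c(O, v) = 11
L(U, N) = 2*N
L(c(2, 0), 1)*u = (2*1)*(-39) = 2*(-39) = -78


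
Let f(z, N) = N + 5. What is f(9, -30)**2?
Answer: 625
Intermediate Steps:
f(z, N) = 5 + N
f(9, -30)**2 = (5 - 30)**2 = (-25)**2 = 625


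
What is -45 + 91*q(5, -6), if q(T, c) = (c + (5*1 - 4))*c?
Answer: 2685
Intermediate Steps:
q(T, c) = c*(1 + c) (q(T, c) = (c + (5 - 4))*c = (c + 1)*c = (1 + c)*c = c*(1 + c))
-45 + 91*q(5, -6) = -45 + 91*(-6*(1 - 6)) = -45 + 91*(-6*(-5)) = -45 + 91*30 = -45 + 2730 = 2685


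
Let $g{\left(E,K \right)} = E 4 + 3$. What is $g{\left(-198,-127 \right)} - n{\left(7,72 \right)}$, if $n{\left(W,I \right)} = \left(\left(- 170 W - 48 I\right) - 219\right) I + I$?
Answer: $349419$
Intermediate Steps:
$g{\left(E,K \right)} = 3 + 4 E$ ($g{\left(E,K \right)} = 4 E + 3 = 3 + 4 E$)
$n{\left(W,I \right)} = I + I \left(-219 - 170 W - 48 I\right)$ ($n{\left(W,I \right)} = \left(-219 - 170 W - 48 I\right) I + I = I \left(-219 - 170 W - 48 I\right) + I = I + I \left(-219 - 170 W - 48 I\right)$)
$g{\left(-198,-127 \right)} - n{\left(7,72 \right)} = \left(3 + 4 \left(-198\right)\right) - \left(-2\right) 72 \left(109 + 24 \cdot 72 + 85 \cdot 7\right) = \left(3 - 792\right) - \left(-2\right) 72 \left(109 + 1728 + 595\right) = -789 - \left(-2\right) 72 \cdot 2432 = -789 - -350208 = -789 + 350208 = 349419$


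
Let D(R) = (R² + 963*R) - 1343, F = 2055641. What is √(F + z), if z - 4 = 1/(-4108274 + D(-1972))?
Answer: 2*√256604142661555666/706623 ≈ 1433.8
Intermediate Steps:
D(R) = -1343 + R² + 963*R
z = 8479475/2119869 (z = 4 + 1/(-4108274 + (-1343 + (-1972)² + 963*(-1972))) = 4 + 1/(-4108274 + (-1343 + 3888784 - 1899036)) = 4 + 1/(-4108274 + 1988405) = 4 + 1/(-2119869) = 4 - 1/2119869 = 8479475/2119869 ≈ 4.0000)
√(F + z) = √(2055641 + 8479475/2119869) = √(4357698110504/2119869) = 2*√256604142661555666/706623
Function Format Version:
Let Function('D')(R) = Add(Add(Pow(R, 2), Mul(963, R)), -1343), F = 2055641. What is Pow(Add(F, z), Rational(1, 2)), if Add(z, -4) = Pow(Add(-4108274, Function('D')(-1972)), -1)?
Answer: Mul(Rational(2, 706623), Pow(256604142661555666, Rational(1, 2))) ≈ 1433.8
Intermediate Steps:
Function('D')(R) = Add(-1343, Pow(R, 2), Mul(963, R))
z = Rational(8479475, 2119869) (z = Add(4, Pow(Add(-4108274, Add(-1343, Pow(-1972, 2), Mul(963, -1972))), -1)) = Add(4, Pow(Add(-4108274, Add(-1343, 3888784, -1899036)), -1)) = Add(4, Pow(Add(-4108274, 1988405), -1)) = Add(4, Pow(-2119869, -1)) = Add(4, Rational(-1, 2119869)) = Rational(8479475, 2119869) ≈ 4.0000)
Pow(Add(F, z), Rational(1, 2)) = Pow(Add(2055641, Rational(8479475, 2119869)), Rational(1, 2)) = Pow(Rational(4357698110504, 2119869), Rational(1, 2)) = Mul(Rational(2, 706623), Pow(256604142661555666, Rational(1, 2)))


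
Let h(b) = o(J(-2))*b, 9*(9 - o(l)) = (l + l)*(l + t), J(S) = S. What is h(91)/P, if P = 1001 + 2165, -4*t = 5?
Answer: 3094/14247 ≈ 0.21717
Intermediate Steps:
t = -5/4 (t = -¼*5 = -5/4 ≈ -1.2500)
o(l) = 9 - 2*l*(-5/4 + l)/9 (o(l) = 9 - (l + l)*(l - 5/4)/9 = 9 - 2*l*(-5/4 + l)/9)
h(b) = 68*b/9 (h(b) = (9 - 2/9*(-2)² + (5/18)*(-2))*b = (9 - 2/9*4 - 5/9)*b = (9 - 8/9 - 5/9)*b = 68*b/9)
P = 3166
h(91)/P = ((68/9)*91)/3166 = (6188/9)*(1/3166) = 3094/14247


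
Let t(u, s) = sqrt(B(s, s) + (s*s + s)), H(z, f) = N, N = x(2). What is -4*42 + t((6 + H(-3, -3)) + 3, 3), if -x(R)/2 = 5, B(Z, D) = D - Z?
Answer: -168 + 2*sqrt(3) ≈ -164.54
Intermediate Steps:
x(R) = -10 (x(R) = -2*5 = -10)
N = -10
H(z, f) = -10
t(u, s) = sqrt(s + s**2) (t(u, s) = sqrt((s - s) + (s*s + s)) = sqrt(0 + (s**2 + s)) = sqrt(0 + (s + s**2)) = sqrt(s + s**2))
-4*42 + t((6 + H(-3, -3)) + 3, 3) = -4*42 + sqrt(3*(1 + 3)) = -168 + sqrt(3*4) = -168 + sqrt(12) = -168 + 2*sqrt(3)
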